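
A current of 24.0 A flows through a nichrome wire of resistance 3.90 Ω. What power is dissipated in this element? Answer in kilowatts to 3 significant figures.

With I and R stated, P = I²R applies in one step.
P = (24.00 A)² × 3.90 Ω = 2246 W

2.25 kW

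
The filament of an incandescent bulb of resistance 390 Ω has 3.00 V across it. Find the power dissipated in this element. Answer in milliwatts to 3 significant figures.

23.1 mW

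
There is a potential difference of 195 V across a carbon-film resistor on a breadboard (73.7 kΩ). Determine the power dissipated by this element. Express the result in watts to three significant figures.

0.516 W

V and R are stated; P = V²/R avoids computing the current.
P = (195 V)² / 73700 Ω = 0.5159 W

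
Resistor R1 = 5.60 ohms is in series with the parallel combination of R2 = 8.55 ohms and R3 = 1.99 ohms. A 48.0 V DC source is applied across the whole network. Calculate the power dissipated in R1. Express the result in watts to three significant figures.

248 W

First combine the parallel branches into one equivalent R_p, then R1 + R_p is a series pair.
R_p = (8.55×1.99)/(8.55+1.99) = 1.614 Ω
R_total = 5.60 + 1.614 = 7.214 Ω
I = V / R_total = 48.0 / 7.214 = 6.653 A
R1 carries the full series current, so P = I²R.
P_R1 = (6.653)² × 5.60 = 247.9 W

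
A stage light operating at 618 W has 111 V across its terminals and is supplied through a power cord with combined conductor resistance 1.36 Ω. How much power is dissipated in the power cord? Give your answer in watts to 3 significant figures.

42.2 W

Line loss is just I²R for the cable — we know both I and R_line directly.
I = P / V = 618 / 111 = 5.568 A through the power cord.
P_line = I² R_line = (5.568)² × 1.36 = 42.16 W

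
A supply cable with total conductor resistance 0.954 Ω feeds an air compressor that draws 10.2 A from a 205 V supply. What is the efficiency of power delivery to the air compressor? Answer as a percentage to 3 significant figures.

The supply cable carries the full 10.2 A.
P_line = I² R_line = (10.20)² × 0.954 = 99.25 W
P_source = V I = 205 × 10.20 = 2091 W; P_load = 1992 W
η = P_load / P_source = 1992 / 2091 = 0.9525

95.3 %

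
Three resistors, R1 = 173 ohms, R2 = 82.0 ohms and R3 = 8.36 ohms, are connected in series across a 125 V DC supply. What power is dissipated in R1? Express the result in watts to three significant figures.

Every series element carries the same I. Get I from the total resistance, then P = I² × R1.
R_total = 173 + 82.0 + 8.36 = 263.4 Ω
I = V / R_total = 125 / 263.4 = 0.4746 A
P_R1 = I² × R1 = (0.4746)² × 173 = 38.97 W

39.0 W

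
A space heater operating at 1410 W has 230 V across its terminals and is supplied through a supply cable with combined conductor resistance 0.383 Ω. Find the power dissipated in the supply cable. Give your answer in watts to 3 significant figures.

14.4 W

The supply cable is a series resistance carrying the load current; its dissipation is I²R_line.
I = P / V = 1410 / 230 = 6.130 A through the supply cable.
P_line = I² R_line = (6.130)² × 0.383 = 14.39 W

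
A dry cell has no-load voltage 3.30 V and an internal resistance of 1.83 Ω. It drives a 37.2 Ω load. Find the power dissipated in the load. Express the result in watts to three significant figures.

0.266 W

Load and internal resistance form a series loop — compute the loop current, then the load power via I²R.
I = ε / (r + R) = 3.30 / (1.83 + 37.2) = 0.08455 A
P_load = I² R = (0.08455)² × 37.2 = 0.2659 W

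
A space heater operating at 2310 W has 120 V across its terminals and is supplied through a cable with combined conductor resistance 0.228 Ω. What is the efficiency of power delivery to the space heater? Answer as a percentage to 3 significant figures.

I = P / V = 2310 / 120 = 19.25 A through the cable.
P_line = I² R_line = (19.25)² × 0.228 = 84.49 W
P_source = P_load + P_line = 2310 + 84.49 = 2394 W
η = P_load / P_source = 2310 / 2394 = 0.9647

96.5 %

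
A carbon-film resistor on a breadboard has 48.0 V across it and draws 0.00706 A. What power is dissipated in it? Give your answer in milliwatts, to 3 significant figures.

339 mW

Since both terminal voltage and current are stated, P = V I gives the power in one step.
P = 48.0 V × 0.007060 A = 0.3389 W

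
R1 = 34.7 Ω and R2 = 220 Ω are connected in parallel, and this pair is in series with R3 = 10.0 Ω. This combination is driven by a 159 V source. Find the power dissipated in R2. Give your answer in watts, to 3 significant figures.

64.6 W

Combine R1 and R2 into their parallel equivalent first, reducing the network to two series resistors.
R_p = (34.7×220)/(34.7+220) = 29.97 Ω
R_total = R_p + 10.0 = 29.97 + 10.0 = 39.97 Ω
I = V / R_total = 159 / 39.97 = 3.978 A
Voltage across the parallel pair: V_p = I × R_p = 3.978 × 29.97 = 119.2 V
R2 has V_p across it, so P = V_p²/R2.
P_R2 = (119.2)² / 220 = 64.61 W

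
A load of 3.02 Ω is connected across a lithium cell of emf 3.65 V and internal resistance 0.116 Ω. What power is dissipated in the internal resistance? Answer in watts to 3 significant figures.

0.157 W

Internal loss is I²r, with I set by the total series resistance r+R.
I = ε / (r + R) = 3.65 / (0.116 + 3.02) = 1.164 A
P_int = I² r = (1.164)² × 0.116 = 0.1571 W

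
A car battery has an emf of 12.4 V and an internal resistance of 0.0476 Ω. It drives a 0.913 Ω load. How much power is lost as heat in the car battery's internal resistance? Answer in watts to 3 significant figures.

7.93 W

The internal resistance carries the same current as the load; P_int = I²r.
I = ε / (r + R) = 12.4 / (0.0476 + 0.913) = 12.91 A
P_int = I² r = (12.91)² × 0.0476 = 7.932 W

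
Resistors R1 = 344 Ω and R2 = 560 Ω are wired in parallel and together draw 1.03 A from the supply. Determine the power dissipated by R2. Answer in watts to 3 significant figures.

Parallel branches share V, not I — compute V via R_eq, then use V²/R for the target branch.
1/R_eq = 1/344 + 1/560 ⇒ R_eq = 213.1 Ω
V = I_total × R_eq = 1.030 × 213.1 = 219.5 V
P_R2 = V² / R2 = (219.5)² / 560 = 86.03 W

86.0 W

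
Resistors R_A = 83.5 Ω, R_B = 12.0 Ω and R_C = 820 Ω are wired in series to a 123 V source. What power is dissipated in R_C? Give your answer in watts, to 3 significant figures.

14.8 W

Since the resistors are in series they all carry the loop current I = V/R_total; the power in any one is I²R.
R_total = 83.5 + 12.0 + 820 = 915.5 Ω
I = V / R_total = 123 / 915.5 = 0.1344 A
P_R_C = I² × R_C = (0.1344)² × 820 = 14.80 W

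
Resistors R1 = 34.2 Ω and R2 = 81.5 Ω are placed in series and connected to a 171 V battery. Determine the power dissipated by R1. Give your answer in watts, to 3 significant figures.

Since the resistors are in series they all carry the loop current I = V/R_total; the power in any one is I²R.
R_total = 34.2 + 81.5 = 115.7 Ω
I = V / R_total = 171 / 115.7 = 1.478 A
P_R1 = I² × R1 = (1.478)² × 34.2 = 74.71 W

74.7 W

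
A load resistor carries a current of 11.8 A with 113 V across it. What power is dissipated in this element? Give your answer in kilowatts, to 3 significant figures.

With V and I both given, power follows immediately from P = V I.
P = 113 V × 11.80 A = 1333 W

1.33 kW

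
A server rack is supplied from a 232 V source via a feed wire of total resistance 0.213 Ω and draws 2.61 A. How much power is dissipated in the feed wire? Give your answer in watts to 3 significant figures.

The feed wire and load are in series, so the same current flows in both; the loss is I²R_line.
The feed wire carries the full 2.61 A.
P_line = I² R_line = (2.610)² × 0.213 = 1.451 W

1.45 W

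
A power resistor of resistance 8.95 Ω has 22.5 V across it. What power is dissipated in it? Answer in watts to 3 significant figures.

56.6 W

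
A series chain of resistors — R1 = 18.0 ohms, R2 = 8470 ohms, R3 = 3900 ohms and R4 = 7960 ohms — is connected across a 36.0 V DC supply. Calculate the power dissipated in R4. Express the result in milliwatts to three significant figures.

Series elements share the same current, so find I first, then use P = I²R.
R_total = 18.0 + 8470 + 3900 + 7960 = 20350 Ω
I = V / R_total = 36.0 / 20350 = 0.001769 A
P_R4 = I² × R4 = (0.001769)² × 7960 = 0.02492 W

24.9 mW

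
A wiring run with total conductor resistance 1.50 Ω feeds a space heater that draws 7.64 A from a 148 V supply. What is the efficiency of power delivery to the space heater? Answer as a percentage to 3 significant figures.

The wiring run carries the full 7.64 A.
P_line = I² R_line = (7.640)² × 1.50 = 87.55 W
P_source = V I = 148 × 7.640 = 1131 W; P_load = 1043 W
η = P_load / P_source = 1043 / 1131 = 0.9226

92.3 %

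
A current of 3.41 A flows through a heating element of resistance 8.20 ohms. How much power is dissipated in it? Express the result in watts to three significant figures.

95.4 W

The current through and the resistance of the element are both given; use P = I²R.
P = (3.410 A)² × 8.20 Ω = 95.35 W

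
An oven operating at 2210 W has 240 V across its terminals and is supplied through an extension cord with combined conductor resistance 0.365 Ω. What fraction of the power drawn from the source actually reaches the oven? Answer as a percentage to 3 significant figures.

98.6 %

I = P / V = 2210 / 240 = 9.208 A through the extension cord.
P_line = I² R_line = (9.208)² × 0.365 = 30.95 W
P_source = P_load + P_line = 2210 + 30.95 = 2241 W
η = P_load / P_source = 2210 / 2241 = 0.9862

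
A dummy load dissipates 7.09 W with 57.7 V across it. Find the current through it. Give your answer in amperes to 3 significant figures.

0.123 A

The two known quantities fix the third via I = P / V.
I = 7.09 / 57.7 = 0.1229 A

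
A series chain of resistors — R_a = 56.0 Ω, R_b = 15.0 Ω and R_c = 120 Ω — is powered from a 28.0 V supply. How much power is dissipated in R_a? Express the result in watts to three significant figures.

1.20 W

The current is common to all series resistors; compute it, then apply P = I²R for the target.
R_total = 56.0 + 15.0 + 120 = 191.0 Ω
I = V / R_total = 28.0 / 191.0 = 0.1466 A
P_R_a = I² × R_a = (0.1466)² × 56.0 = 1.203 W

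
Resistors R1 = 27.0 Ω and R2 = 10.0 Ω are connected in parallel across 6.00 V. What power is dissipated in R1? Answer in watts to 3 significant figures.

Each parallel branch sees the full supply voltage, so P = V²/R applies directly to the target branch.
P_R1 = V² / R1 = (6.00)² / 27.0 Ω = 1.333 W

1.33 W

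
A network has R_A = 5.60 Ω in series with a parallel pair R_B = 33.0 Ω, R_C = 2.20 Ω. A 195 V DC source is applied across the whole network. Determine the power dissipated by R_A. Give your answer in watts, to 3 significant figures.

Replace R_B and R_C with their parallel equivalent so the circuit becomes R_A in series with R_p.
R_p = (33.0×2.20)/(33.0+2.20) = 2.062 Ω
R_total = 5.60 + 2.062 = 7.662 Ω
I = V / R_total = 195 / 7.662 = 25.45 A
R_A is in the main series path, so its power is I²R_A.
P_R_A = (25.45)² × 5.60 = 3627 W

3630 W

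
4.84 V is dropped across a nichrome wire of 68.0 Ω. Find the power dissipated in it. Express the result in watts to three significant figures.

0.344 W

We know the drop across the element and its resistance — P = V²/R, one step.
P = (4.84 V)² / 68.0 Ω = 0.3445 W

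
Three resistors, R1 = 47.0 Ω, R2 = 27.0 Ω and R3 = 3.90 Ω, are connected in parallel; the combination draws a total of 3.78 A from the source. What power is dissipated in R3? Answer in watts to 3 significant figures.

Parallel branches share V, not I — compute V via R_eq, then use V²/R for the target branch.
1/R_eq = 1/47.0 + 1/27.0 + 1/3.90 ⇒ R_eq = 3.177 Ω
V = I_total × R_eq = 3.780 × 3.177 = 12.01 V
P_R3 = V² / R3 = (12.01)² / 3.90 = 36.99 W

37.0 W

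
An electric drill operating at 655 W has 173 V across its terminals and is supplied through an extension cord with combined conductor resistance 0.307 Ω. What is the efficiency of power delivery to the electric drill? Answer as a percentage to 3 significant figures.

I = P / V = 655 / 173 = 3.786 A through the extension cord.
P_line = I² R_line = (3.786)² × 0.307 = 4.401 W
P_source = P_load + P_line = 655.0 + 4.401 = 659.4 W
η = P_load / P_source = 655.0 / 659.4 = 0.9933

99.3 %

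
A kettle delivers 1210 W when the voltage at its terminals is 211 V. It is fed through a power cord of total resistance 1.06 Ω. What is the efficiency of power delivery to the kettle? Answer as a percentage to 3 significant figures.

I = P / V = 1210 / 211 = 5.735 A through the power cord.
P_line = I² R_line = (5.735)² × 1.06 = 34.86 W
P_source = P_load + P_line = 1210 + 34.86 = 1245 W
η = P_load / P_source = 1210 / 1245 = 0.9720

97.2 %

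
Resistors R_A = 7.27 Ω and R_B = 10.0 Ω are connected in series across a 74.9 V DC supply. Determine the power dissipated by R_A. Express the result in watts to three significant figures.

Series elements share the same current, so find I first, then use P = I²R.
R_total = 7.27 + 10.0 = 17.27 Ω
I = V / R_total = 74.9 / 17.27 = 4.337 A
P_R_A = I² × R_A = (4.337)² × 7.27 = 136.7 W

137 W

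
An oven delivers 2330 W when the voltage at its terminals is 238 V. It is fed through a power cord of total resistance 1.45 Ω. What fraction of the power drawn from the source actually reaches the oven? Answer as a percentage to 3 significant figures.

94.4 %

I = P / V = 2330 / 238 = 9.790 A through the power cord.
P_line = I² R_line = (9.790)² × 1.45 = 139.0 W
P_source = P_load + P_line = 2330 + 139.0 = 2469 W
η = P_load / P_source = 2330 / 2469 = 0.9437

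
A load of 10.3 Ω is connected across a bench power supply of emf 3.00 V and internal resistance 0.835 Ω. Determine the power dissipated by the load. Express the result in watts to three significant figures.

0.748 W

Load and internal resistance form a series loop — compute the loop current, then the load power via I²R.
I = ε / (r + R) = 3.00 / (0.835 + 10.3) = 0.2694 A
P_load = I² R = (0.2694)² × 10.3 = 0.7477 W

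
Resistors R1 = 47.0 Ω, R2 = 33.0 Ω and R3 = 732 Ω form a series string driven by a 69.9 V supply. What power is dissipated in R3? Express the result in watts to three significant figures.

5.42 W

In a series string the same current flows through every resistor — find that current, then P = I²R for the one we want.
R_total = 47.0 + 33.0 + 732 = 812.0 Ω
I = V / R_total = 69.9 / 812.0 = 0.08608 A
P_R3 = I² × R3 = (0.08608)² × 732 = 5.424 W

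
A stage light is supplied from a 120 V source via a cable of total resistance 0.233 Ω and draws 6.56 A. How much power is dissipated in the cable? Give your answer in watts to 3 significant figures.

The cable and load are in series, so the same current flows in both; the loss is I²R_line.
The cable carries the full 6.56 A.
P_line = I² R_line = (6.560)² × 0.233 = 10.03 W

10.0 W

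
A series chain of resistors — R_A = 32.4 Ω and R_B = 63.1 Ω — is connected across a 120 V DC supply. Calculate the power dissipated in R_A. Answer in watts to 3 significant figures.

Every series element carries the same I. Get I from the total resistance, then P = I² × R_A.
R_total = 32.4 + 63.1 = 95.50 Ω
I = V / R_total = 120 / 95.50 = 1.257 A
P_R_A = I² × R_A = (1.257)² × 32.4 = 51.16 W

51.2 W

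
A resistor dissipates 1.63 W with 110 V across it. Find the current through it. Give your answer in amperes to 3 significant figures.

0.0148 A

From P = V I = I²R = V²/R, with the two given quantities we get I = P / V.
I = 1.63 / 110 = 0.01482 A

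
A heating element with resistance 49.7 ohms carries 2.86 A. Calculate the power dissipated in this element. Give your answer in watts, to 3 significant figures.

407 W

The current through and the resistance of the element are both given; use P = I²R.
P = (2.860 A)² × 49.7 Ω = 406.5 W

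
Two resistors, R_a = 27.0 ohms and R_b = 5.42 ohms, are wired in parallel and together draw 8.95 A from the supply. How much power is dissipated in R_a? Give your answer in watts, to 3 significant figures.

We need the common branch voltage; get it from I_total × R_eq, then P = V²/R for the branch.
1/R_eq = 1/27.0 + 1/5.42 ⇒ R_eq = 4.514 Ω
V = I_total × R_eq = 8.950 × 4.514 = 40.40 V
P_R_a = V² / R_a = (40.40)² / 27.0 = 60.45 W

60.4 W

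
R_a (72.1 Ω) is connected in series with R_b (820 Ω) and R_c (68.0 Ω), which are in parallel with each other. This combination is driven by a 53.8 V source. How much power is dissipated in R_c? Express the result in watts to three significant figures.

Reduce the parallel pair to R_p first; the network is then a simple series string.
R_p = (820×68.0)/(820+68.0) = 62.79 Ω
R_total = 72.1 + 62.79 = 134.9 Ω
I = V / R_total = 53.8 / 134.9 = 0.3988 A
Voltage across the parallel pair: V_p = I × R_p = 0.3988 × 62.79 = 25.04 V
With V_p across R_c, its power is V_p²/R_c.
P_R_c = (25.04)² / 68.0 = 9.224 W

9.22 W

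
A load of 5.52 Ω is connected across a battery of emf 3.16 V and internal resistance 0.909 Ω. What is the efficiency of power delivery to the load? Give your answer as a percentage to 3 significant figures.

Efficiency is P_load / P_total. With a series r and R sharing the same I, P = I²R for each, so η = R/(R+r).
η = R / (R + r) = 5.52 / (5.52 + 0.909) = 0.8586

85.9 %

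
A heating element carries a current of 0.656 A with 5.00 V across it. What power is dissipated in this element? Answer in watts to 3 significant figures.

V and I are known directly — P = V I, no intermediate step needed.
P = 5.00 V × 0.6560 A = 3.280 W

3.28 W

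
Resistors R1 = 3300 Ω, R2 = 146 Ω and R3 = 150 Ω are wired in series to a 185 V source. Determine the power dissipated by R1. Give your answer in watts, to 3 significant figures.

8.73 W

Since the resistors are in series they all carry the loop current I = V/R_total; the power in any one is I²R.
R_total = 3300 + 146 + 150 = 3596 Ω
I = V / R_total = 185 / 3596 = 0.05145 A
P_R1 = I² × R1 = (0.05145)² × 3300 = 8.734 W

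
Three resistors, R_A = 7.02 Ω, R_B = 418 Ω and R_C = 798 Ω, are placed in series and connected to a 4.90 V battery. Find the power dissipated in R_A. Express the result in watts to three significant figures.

0.000113 W

Since the resistors are in series they all carry the loop current I = V/R_total; the power in any one is I²R.
R_total = 7.02 + 418 + 798 = 1223 Ω
I = V / R_total = 4.90 / 1223 = 0.004006 A
P_R_A = I² × R_A = (0.004006)² × 7.02 = 0.0001127 W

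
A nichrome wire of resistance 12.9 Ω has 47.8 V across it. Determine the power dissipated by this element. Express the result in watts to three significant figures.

177 W

With V across and R both known, P = V²/R gives the dissipation directly.
P = (47.8 V)² / 12.9 Ω = 177.1 W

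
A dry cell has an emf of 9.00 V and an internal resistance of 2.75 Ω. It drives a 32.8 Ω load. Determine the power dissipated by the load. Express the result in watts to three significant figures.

2.10 W

With r and R in series, I = ε/(r+R); the load dissipates I²R.
I = ε / (r + R) = 9.00 / (2.75 + 32.8) = 0.2532 A
P_load = I² R = (0.2532)² × 32.8 = 2.102 W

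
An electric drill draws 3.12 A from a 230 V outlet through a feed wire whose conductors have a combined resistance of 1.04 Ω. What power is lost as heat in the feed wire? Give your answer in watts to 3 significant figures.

Line loss is just I²R for the cable — we know both I and R_line directly.
The feed wire carries the full 3.12 A.
P_line = I² R_line = (3.120)² × 1.04 = 10.12 W

10.1 W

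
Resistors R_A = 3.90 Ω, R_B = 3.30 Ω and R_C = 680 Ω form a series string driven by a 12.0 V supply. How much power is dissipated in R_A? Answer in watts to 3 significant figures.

0.00119 W

Since the resistors are in series they all carry the loop current I = V/R_total; the power in any one is I²R.
R_total = 3.90 + 3.30 + 680 = 687.2 Ω
I = V / R_total = 12.0 / 687.2 = 0.01746 A
P_R_A = I² × R_A = (0.01746)² × 3.90 = 0.001189 W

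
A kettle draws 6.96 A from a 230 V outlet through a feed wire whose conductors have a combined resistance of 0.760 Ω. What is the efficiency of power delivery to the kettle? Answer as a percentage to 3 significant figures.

97.7 %

The feed wire carries the full 6.96 A.
P_line = I² R_line = (6.960)² × 0.760 = 36.82 W
P_source = V I = 230 × 6.960 = 1601 W; P_load = 1564 W
η = P_load / P_source = 1564 / 1601 = 0.9770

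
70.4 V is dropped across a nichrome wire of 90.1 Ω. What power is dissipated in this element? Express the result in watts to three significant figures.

55.0 W

We know the drop across the element and its resistance — P = V²/R, one step.
P = (70.4 V)² / 90.1 Ω = 55.01 W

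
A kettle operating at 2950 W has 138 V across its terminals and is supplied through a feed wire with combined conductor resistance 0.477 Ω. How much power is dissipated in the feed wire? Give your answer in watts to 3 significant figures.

218 W

Only the current and the line resistance are needed for the I²R loss.
I = P / V = 2950 / 138 = 21.38 A through the feed wire.
P_line = I² R_line = (21.38)² × 0.477 = 218.0 W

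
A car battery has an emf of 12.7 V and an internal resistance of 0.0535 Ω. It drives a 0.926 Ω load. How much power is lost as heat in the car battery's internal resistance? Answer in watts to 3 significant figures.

8.99 W

The source's internal resistance is just another series element carrying I; its dissipation is I²r.
I = ε / (r + R) = 12.7 / (0.0535 + 0.926) = 12.97 A
P_int = I² r = (12.97)² × 0.0535 = 8.994 W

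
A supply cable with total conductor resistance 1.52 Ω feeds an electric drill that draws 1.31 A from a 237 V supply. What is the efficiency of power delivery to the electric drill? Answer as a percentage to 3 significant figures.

99.2 %

The supply cable carries the full 1.31 A.
P_line = I² R_line = (1.310)² × 1.52 = 2.608 W
P_source = V I = 237 × 1.310 = 310.5 W; P_load = 307.9 W
η = P_load / P_source = 307.9 / 310.5 = 0.9916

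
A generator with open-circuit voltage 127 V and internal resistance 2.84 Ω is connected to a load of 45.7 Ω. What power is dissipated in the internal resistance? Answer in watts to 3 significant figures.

19.4 W

Internal loss is I²r, with I set by the total series resistance r+R.
I = ε / (r + R) = 127 / (2.84 + 45.7) = 2.616 A
P_int = I² r = (2.616)² × 2.84 = 19.44 W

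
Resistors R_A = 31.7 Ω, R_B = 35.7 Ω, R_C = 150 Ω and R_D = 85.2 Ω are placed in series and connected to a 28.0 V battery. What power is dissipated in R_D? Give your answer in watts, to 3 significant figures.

0.729 W

Series elements share the same current, so find I first, then use P = I²R.
R_total = 31.7 + 35.7 + 150 + 85.2 = 302.6 Ω
I = V / R_total = 28.0 / 302.6 = 0.09253 A
P_R_D = I² × R_D = (0.09253)² × 85.2 = 0.7295 W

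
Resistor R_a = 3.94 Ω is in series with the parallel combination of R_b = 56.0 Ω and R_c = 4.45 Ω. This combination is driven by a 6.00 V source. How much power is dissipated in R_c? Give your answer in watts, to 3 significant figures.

2.12 W

Reduce the parallel pair to R_p first; the network is then a simple series string.
R_p = (56.0×4.45)/(56.0+4.45) = 4.122 Ω
R_total = 3.94 + 4.122 = 8.062 Ω
I = V / R_total = 6.00 / 8.062 = 0.7442 A
Voltage across the parallel pair: V_p = I × R_p = 0.7442 × 4.122 = 3.068 V
R_c sees V_p directly, so P = V_p² / R_c.
P_R_c = (3.068)² / 4.45 = 2.115 W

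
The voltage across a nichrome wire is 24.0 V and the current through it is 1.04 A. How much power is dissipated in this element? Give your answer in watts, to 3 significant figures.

25.0 W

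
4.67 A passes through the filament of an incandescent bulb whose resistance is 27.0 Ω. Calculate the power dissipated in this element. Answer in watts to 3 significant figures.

589 W

Knowing I and R, the power is just I²R — no need to find V first.
P = (4.670 A)² × 27.0 Ω = 588.8 W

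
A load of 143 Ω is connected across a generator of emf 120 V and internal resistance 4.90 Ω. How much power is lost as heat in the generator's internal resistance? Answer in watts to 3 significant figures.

Internal loss is I²r, with I set by the total series resistance r+R.
I = ε / (r + R) = 120 / (4.90 + 143) = 0.8114 A
P_int = I² r = (0.8114)² × 4.90 = 3.226 W

3.23 W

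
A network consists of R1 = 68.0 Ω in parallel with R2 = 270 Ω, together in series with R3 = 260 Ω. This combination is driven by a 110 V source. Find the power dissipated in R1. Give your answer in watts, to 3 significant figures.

5.31 W

Combine R1 and R2 into their parallel equivalent first, reducing the network to two series resistors.
R_p = (68.0×270)/(68.0+270) = 54.32 Ω
R_total = R_p + 260 = 54.32 + 260 = 314.3 Ω
I = V / R_total = 110 / 314.3 = 0.3500 A
Voltage across the parallel pair: V_p = I × R_p = 0.3500 × 54.32 = 19.01 V
R1 has V_p across it, so P = V_p²/R1.
P_R1 = (19.01)² / 68.0 = 5.314 W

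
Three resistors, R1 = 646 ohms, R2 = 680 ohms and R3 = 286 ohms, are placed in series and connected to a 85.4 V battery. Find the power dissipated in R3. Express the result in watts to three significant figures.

Since the resistors are in series they all carry the loop current I = V/R_total; the power in any one is I²R.
R_total = 646 + 680 + 286 = 1612 Ω
I = V / R_total = 85.4 / 1612 = 0.05298 A
P_R3 = I² × R3 = (0.05298)² × 286 = 0.8027 W

0.803 W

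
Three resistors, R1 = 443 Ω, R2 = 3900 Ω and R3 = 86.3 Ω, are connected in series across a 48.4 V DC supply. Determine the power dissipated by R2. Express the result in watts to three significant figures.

Since the resistors are in series they all carry the loop current I = V/R_total; the power in any one is I²R.
R_total = 443 + 3900 + 86.3 = 4429 Ω
I = V / R_total = 48.4 / 4429 = 0.01093 A
P_R2 = I² × R2 = (0.01093)² × 3900 = 0.4657 W

0.466 W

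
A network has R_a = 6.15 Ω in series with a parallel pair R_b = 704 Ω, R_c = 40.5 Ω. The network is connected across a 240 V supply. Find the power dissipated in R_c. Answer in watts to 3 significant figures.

Collapse R_b‖R_c to a single equivalent, reducing the network to two series elements.
R_p = (704×40.5)/(704+40.5) = 38.30 Ω
R_total = 6.15 + 38.30 = 44.45 Ω
I = V / R_total = 240 / 44.45 = 5.400 A
Voltage across the parallel pair: V_p = I × R_p = 5.400 × 38.30 = 206.8 V
With V_p across R_c, its power is V_p²/R_c.
P_R_c = (206.8)² / 40.5 = 1056 W

1060 W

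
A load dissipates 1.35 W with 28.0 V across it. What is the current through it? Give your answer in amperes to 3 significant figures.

0.0482 A

Inverting the appropriate power form: I = P / V.
I = 1.35 / 28.0 = 0.04821 A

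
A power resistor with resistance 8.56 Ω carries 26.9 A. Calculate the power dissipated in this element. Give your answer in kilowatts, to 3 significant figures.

With I and R stated, P = I²R applies in one step.
P = (26.90 A)² × 8.56 Ω = 6194 W

6.19 kW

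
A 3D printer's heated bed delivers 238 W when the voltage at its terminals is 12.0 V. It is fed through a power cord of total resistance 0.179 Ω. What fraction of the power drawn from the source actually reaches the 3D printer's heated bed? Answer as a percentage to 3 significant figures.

77.2 %

I = P / V = 238 / 12.0 = 19.83 A through the power cord.
P_line = I² R_line = (19.83)² × 0.179 = 70.41 W
P_source = P_load + P_line = 238.0 + 70.41 = 308.4 W
η = P_load / P_source = 238.0 / 308.4 = 0.7717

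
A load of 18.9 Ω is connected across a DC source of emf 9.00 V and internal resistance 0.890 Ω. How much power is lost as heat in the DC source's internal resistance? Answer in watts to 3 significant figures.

0.184 W

The internal resistance carries the same current as the load; P_int = I²r.
I = ε / (r + R) = 9.00 / (0.890 + 18.9) = 0.4548 A
P_int = I² r = (0.4548)² × 0.890 = 0.1841 W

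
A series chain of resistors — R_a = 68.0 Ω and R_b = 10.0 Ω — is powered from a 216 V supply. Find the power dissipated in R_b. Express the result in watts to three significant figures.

Since the resistors are in series they all carry the loop current I = V/R_total; the power in any one is I²R.
R_total = 68.0 + 10.0 = 78.00 Ω
I = V / R_total = 216 / 78.00 = 2.769 A
P_R_b = I² × R_b = (2.769)² × 10.0 = 76.69 W

76.7 W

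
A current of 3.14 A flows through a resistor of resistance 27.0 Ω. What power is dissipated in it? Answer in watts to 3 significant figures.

Current and resistance are given, so P = I²R is the direct form.
P = (3.140 A)² × 27.0 Ω = 266.2 W

266 W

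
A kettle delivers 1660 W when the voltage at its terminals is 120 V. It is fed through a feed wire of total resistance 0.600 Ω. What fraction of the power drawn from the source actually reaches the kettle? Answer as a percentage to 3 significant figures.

93.5 %

I = P / V = 1660 / 120 = 13.83 A through the feed wire.
P_line = I² R_line = (13.83)² × 0.600 = 114.8 W
P_source = P_load + P_line = 1660 + 114.8 = 1775 W
η = P_load / P_source = 1660 / 1775 = 0.9353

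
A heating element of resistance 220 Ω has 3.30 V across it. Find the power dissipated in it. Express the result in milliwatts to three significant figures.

49.5 mW

We know the drop across the element and its resistance — P = V²/R, one step.
P = (3.30 V)² / 220 Ω = 0.04950 W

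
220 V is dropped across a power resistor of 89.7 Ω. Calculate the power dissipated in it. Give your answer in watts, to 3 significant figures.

With V across and R both known, P = V²/R gives the dissipation directly.
P = (220 V)² / 89.7 Ω = 539.6 W

540 W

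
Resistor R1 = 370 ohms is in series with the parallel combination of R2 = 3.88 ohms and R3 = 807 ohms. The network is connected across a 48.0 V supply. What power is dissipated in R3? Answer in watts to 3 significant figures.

0.000305 W

Replace R2 and R3 with their parallel equivalent so the circuit becomes R1 in series with R_p.
R_p = (3.88×807)/(3.88+807) = 3.861 Ω
R_total = 370 + 3.861 = 373.9 Ω
I = V / R_total = 48.0 / 373.9 = 0.1284 A
Voltage across the parallel pair: V_p = I × R_p = 0.1284 × 3.861 = 0.4958 V
R3 is across V_p, so use P = V²/R for that branch.
P_R3 = (0.4958)² / 807 = 0.0003046 W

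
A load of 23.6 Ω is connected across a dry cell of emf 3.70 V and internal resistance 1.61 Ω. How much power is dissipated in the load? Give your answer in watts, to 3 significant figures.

0.508 W

With r and R in series, I = ε/(r+R); the load dissipates I²R.
I = ε / (r + R) = 3.70 / (1.61 + 23.6) = 0.1468 A
P_load = I² R = (0.1468)² × 23.6 = 0.5084 W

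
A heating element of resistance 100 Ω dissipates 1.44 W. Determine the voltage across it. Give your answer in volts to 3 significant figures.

12.0 V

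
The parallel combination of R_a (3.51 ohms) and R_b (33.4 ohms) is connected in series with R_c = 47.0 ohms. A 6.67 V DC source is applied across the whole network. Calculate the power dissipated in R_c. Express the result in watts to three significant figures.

0.831 W

Reduce the parallel combination to a single R_p; the circuit then becomes R_p in series with the remaining resistor.
R_p = (3.51×33.4)/(3.51+33.4) = 3.176 Ω
R_total = R_p + 47.0 = 3.176 + 47.0 = 50.18 Ω
I = V / R_total = 6.67 / 50.18 = 0.1329 A
All the supply current flows through R_c; use P = I²R_c.
P_R_c = (0.1329)² × 47.0 = 0.8305 W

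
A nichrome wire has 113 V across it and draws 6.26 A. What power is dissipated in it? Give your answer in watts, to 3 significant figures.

707 W

V and I are known directly — P = V I, no intermediate step needed.
P = 113 V × 6.260 A = 707.4 W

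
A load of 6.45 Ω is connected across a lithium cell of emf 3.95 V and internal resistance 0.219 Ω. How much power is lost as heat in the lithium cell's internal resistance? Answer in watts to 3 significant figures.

0.0768 W

Internal loss is I²r, with I set by the total series resistance r+R.
I = ε / (r + R) = 3.95 / (0.219 + 6.45) = 0.5923 A
P_int = I² r = (0.5923)² × 0.219 = 0.07683 W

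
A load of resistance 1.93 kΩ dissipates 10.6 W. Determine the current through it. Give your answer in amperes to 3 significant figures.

0.0741 A

Inverting the appropriate power form: I = √(P / R).
I = √(10.6 / 1930) = 0.07411 A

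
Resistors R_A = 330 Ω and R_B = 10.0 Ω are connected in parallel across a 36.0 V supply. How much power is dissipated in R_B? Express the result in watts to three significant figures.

130 W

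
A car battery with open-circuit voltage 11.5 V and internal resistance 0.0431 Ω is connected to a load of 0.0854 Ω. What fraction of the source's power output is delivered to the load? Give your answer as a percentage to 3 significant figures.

Both r and R carry the same current, so the power split is just the resistance split: η = R/(R+r).
η = R / (R + r) = 0.0854 / (0.0854 + 0.0431) = 0.6646

66.5 %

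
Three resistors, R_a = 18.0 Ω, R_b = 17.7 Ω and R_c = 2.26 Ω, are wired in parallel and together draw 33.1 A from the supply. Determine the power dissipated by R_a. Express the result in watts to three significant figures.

The branches share the same voltage, but only the total current is given — find V from the equivalent resistance first.
1/R_eq = 1/18.0 + 1/17.7 + 1/2.26 ⇒ R_eq = 1.803 Ω
V = I_total × R_eq = 33.10 × 1.803 = 59.69 V
P_R_a = V² / R_a = (59.69)² / 18.0 = 197.9 W

198 W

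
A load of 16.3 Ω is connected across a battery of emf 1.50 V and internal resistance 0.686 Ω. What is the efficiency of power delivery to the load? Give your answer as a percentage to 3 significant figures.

96.0 %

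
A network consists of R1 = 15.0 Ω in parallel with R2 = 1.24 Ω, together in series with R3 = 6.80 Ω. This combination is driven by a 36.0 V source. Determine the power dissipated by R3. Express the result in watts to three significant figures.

Collapse the R1‖R2 pair into one equivalent R_p; then R_p and R3 form a series string.
R_p = (15.0×1.24)/(15.0+1.24) = 1.145 Ω
R_total = R_p + 6.80 = 1.145 + 6.80 = 7.945 Ω
I = V / R_total = 36.0 / 7.945 = 4.531 A
R3 is the series element, so its power is I²R.
P_R3 = (4.531)² × 6.80 = 139.6 W

140 W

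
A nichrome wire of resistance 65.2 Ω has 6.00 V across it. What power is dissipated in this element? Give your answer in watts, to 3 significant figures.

Voltage and resistance are given, so P = V²/R is the one-step route.
P = (6.00 V)² / 65.2 Ω = 0.5521 W

0.552 W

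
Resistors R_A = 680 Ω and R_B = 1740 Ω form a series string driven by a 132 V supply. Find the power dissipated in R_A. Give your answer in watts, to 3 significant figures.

The current is common to all series resistors; compute it, then apply P = I²R for the target.
R_total = 680 + 1740 = 2420 Ω
I = V / R_total = 132 / 2420 = 0.05455 A
P_R_A = I² × R_A = (0.05455)² × 680 = 2.023 W

2.02 W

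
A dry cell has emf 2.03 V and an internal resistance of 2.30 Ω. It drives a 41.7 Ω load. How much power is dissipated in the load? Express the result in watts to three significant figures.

The internal resistance and the load are in series, so the same I flows through both; get I from ε/(r+R), then I²R for the load.
I = ε / (r + R) = 2.03 / (2.30 + 41.7) = 0.04614 A
P_load = I² R = (0.04614)² × 41.7 = 0.08876 W

0.0888 W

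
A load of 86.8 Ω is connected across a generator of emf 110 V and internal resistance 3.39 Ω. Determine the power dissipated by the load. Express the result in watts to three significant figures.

129 W

With r and R in series, I = ε/(r+R); the load dissipates I²R.
I = ε / (r + R) = 110 / (3.39 + 86.8) = 1.220 A
P_load = I² R = (1.220)² × 86.8 = 129.1 W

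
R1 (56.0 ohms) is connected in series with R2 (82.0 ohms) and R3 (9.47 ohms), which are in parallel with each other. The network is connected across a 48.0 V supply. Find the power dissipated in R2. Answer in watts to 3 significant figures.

Collapse R2‖R3 to a single equivalent, reducing the network to two series elements.
R_p = (82.0×9.47)/(82.0+9.47) = 8.490 Ω
R_total = 56.0 + 8.490 = 64.49 Ω
I = V / R_total = 48.0 / 64.49 = 0.7443 A
Voltage across the parallel pair: V_p = I × R_p = 0.7443 × 8.490 = 6.319 V
R2 is across V_p, so use P = V²/R for that branch.
P_R2 = (6.319)² / 82.0 = 0.4869 W

0.487 W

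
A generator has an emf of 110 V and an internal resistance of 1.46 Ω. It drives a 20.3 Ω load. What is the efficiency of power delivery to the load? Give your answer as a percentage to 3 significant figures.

93.3 %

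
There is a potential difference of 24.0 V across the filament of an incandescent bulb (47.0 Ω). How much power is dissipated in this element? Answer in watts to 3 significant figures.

Voltage and resistance are given, so P = V²/R is the one-step route.
P = (24.0 V)² / 47.0 Ω = 12.26 W

12.3 W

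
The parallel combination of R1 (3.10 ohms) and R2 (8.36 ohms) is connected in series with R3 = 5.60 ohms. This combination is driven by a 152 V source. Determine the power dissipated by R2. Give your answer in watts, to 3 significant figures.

229 W

Combine R1 and R2 into their parallel equivalent first, reducing the network to two series resistors.
R_p = (3.10×8.36)/(3.10+8.36) = 2.261 Ω
R_total = R_p + 5.60 = 2.261 + 5.60 = 7.861 Ω
I = V / R_total = 152 / 7.861 = 19.33 A
Voltage across the parallel pair: V_p = I × R_p = 19.33 × 2.261 = 43.72 V
Use P = V²/R for R2 with V = V_p.
P_R2 = (43.72)² / 8.36 = 228.7 W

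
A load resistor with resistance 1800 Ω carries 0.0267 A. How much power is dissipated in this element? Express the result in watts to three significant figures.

1.28 W

The current through and the resistance of the element are both given; use P = I²R.
P = (0.02670 A)² × 1800 Ω = 1.283 W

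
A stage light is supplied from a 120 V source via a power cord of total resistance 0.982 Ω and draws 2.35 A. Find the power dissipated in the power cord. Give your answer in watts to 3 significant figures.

5.42 W

Line loss is just I²R for the cable — we know both I and R_line directly.
The power cord carries the full 2.35 A.
P_line = I² R_line = (2.350)² × 0.982 = 5.423 W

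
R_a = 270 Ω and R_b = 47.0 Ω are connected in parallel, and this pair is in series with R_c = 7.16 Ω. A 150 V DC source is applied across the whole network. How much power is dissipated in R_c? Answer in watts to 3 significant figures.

First find R_p for the parallel pair, then treat R_p + R_c as a series loop.
R_p = (270×47.0)/(270+47.0) = 40.03 Ω
R_total = R_p + 7.16 = 40.03 + 7.16 = 47.19 Ω
I = V / R_total = 150 / 47.19 = 3.179 A
R_c carries the full series current, so P = I²R.
P_R_c = (3.179)² × 7.16 = 72.34 W

72.3 W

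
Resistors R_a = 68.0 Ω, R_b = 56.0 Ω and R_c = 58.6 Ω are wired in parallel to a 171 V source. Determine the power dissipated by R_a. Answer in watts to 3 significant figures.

430 W

Every branch has 171 V across it, so for R_a the power is simply V²/R.
P_R_a = V² / R_a = (171)² / 68.0 Ω = 430.0 W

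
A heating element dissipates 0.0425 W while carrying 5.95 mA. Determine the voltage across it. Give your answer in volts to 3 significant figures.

Inverting the appropriate power form: V = P / I.
V = 0.0425 / 0.005950 = 7.143 V

7.14 V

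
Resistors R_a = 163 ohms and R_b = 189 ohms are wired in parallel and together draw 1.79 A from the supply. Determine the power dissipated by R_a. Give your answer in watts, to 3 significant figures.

151 W

We need the common branch voltage; get it from I_total × R_eq, then P = V²/R for the branch.
1/R_eq = 1/163 + 1/189 ⇒ R_eq = 87.52 Ω
V = I_total × R_eq = 1.790 × 87.52 = 156.7 V
P_R_a = V² / R_a = (156.7)² / 163 = 150.6 W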